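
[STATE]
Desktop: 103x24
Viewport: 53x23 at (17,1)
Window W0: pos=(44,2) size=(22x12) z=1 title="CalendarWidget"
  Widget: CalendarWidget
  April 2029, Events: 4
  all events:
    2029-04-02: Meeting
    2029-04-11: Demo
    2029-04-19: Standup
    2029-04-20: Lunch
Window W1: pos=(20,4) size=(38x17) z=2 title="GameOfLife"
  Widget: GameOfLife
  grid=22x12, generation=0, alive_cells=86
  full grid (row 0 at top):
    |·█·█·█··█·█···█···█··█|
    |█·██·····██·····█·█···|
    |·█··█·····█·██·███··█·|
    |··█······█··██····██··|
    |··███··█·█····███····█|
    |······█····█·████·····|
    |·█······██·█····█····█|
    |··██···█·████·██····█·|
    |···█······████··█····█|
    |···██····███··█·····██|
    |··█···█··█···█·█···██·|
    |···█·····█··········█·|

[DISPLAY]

                                                     
                           ┏━━━━━━━━━━━━━━━━━━━━┓    
                           ┃ CalendarWidget     ┃    
   ┏━━━━━━━━━━━━━━━━━━━━━━━━━━━━━━━━━━━━┓───────┨    
   ┃ GameOfLife                         ┃29     ┃    
   ┠────────────────────────────────────┨r Sa Su┃    
   ┃Gen: 0                              ┃      1┃    
   ┃·█·█·█··█·█···█···█··█              ┃ 6  7  ┃    
   ┃█·██·····██·····█·█···              ┃13 14 1┃    
   ┃·█··█·····█·██·███··█·              ┃20* 21 ┃    
   ┃··█······█··██····██··              ┃7 28 29┃    
   ┃··███··█·█····███····█              ┃       ┃    
   ┃······█····█·████·····              ┃━━━━━━━┛    
   ┃·█······██·█····█····█              ┃            
   ┃··██···█·████·██····█·              ┃            
   ┃···█······████··█····█              ┃            
   ┃···██····███··█·····██              ┃            
   ┃··█···█··█···█·█···██·              ┃            
   ┃···█·····█··········█·              ┃            
   ┗━━━━━━━━━━━━━━━━━━━━━━━━━━━━━━━━━━━━┛            
                                                     
                                                     
                                                     


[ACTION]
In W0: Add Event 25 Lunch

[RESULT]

                                                     
                           ┏━━━━━━━━━━━━━━━━━━━━┓    
                           ┃ CalendarWidget     ┃    
   ┏━━━━━━━━━━━━━━━━━━━━━━━━━━━━━━━━━━━━┓───────┨    
   ┃ GameOfLife                         ┃29     ┃    
   ┠────────────────────────────────────┨r Sa Su┃    
   ┃Gen: 0                              ┃      1┃    
   ┃·█·█·█··█·█···█···█··█              ┃ 6  7  ┃    
   ┃█·██·····██·····█·█···              ┃13 14 1┃    
   ┃·█··█·····█·██·███··█·              ┃20* 21 ┃    
   ┃··█······█··██····██··              ┃27 28 2┃    
   ┃··███··█·█····███····█              ┃       ┃    
   ┃······█····█·████·····              ┃━━━━━━━┛    
   ┃·█······██·█····█····█              ┃            
   ┃··██···█·████·██····█·              ┃            
   ┃···█······████··█····█              ┃            
   ┃···██····███··█·····██              ┃            
   ┃··█···█··█···█·█···██·              ┃            
   ┃···█·····█··········█·              ┃            
   ┗━━━━━━━━━━━━━━━━━━━━━━━━━━━━━━━━━━━━┛            
                                                     
                                                     
                                                     


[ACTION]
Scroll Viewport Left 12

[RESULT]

                                                     
                                       ┏━━━━━━━━━━━━━
                                       ┃ CalendarWidg
               ┏━━━━━━━━━━━━━━━━━━━━━━━━━━━━━━━━━━━━┓
               ┃ GameOfLife                         ┃
               ┠────────────────────────────────────┨
               ┃Gen: 0                              ┃
               ┃·█·█·█··█·█···█···█··█              ┃
               ┃█·██·····██·····█·█···              ┃
               ┃·█··█·····█·██·███··█·              ┃
               ┃··█······█··██····██··              ┃
               ┃··███··█·█····███····█              ┃
               ┃······█····█·████·····              ┃
               ┃·█······██·█····█····█              ┃
               ┃··██···█·████·██····█·              ┃
               ┃···█······████··█····█              ┃
               ┃···██····███··█·····██              ┃
               ┃··█···█··█···█·█···██·              ┃
               ┃···█·····█··········█·              ┃
               ┗━━━━━━━━━━━━━━━━━━━━━━━━━━━━━━━━━━━━┛
                                                     
                                                     
                                                     


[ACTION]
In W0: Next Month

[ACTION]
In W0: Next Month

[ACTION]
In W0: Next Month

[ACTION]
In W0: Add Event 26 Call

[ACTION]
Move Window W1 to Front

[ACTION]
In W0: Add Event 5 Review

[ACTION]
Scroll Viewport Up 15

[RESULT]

                                                     
                                                     
                                       ┏━━━━━━━━━━━━━
                                       ┃ CalendarWidg
               ┏━━━━━━━━━━━━━━━━━━━━━━━━━━━━━━━━━━━━┓
               ┃ GameOfLife                         ┃
               ┠────────────────────────────────────┨
               ┃Gen: 0                              ┃
               ┃·█·█·█··█·█···█···█··█              ┃
               ┃█·██·····██·····█·█···              ┃
               ┃·█··█·····█·██·███··█·              ┃
               ┃··█······█··██····██··              ┃
               ┃··███··█·█····███····█              ┃
               ┃······█····█·████·····              ┃
               ┃·█······██·█····█····█              ┃
               ┃··██···█·████·██····█·              ┃
               ┃···█······████··█····█              ┃
               ┃···██····███··█·····██              ┃
               ┃··█···█··█···█·█···██·              ┃
               ┃···█·····█··········█·              ┃
               ┗━━━━━━━━━━━━━━━━━━━━━━━━━━━━━━━━━━━━┛
                                                     
                                                     


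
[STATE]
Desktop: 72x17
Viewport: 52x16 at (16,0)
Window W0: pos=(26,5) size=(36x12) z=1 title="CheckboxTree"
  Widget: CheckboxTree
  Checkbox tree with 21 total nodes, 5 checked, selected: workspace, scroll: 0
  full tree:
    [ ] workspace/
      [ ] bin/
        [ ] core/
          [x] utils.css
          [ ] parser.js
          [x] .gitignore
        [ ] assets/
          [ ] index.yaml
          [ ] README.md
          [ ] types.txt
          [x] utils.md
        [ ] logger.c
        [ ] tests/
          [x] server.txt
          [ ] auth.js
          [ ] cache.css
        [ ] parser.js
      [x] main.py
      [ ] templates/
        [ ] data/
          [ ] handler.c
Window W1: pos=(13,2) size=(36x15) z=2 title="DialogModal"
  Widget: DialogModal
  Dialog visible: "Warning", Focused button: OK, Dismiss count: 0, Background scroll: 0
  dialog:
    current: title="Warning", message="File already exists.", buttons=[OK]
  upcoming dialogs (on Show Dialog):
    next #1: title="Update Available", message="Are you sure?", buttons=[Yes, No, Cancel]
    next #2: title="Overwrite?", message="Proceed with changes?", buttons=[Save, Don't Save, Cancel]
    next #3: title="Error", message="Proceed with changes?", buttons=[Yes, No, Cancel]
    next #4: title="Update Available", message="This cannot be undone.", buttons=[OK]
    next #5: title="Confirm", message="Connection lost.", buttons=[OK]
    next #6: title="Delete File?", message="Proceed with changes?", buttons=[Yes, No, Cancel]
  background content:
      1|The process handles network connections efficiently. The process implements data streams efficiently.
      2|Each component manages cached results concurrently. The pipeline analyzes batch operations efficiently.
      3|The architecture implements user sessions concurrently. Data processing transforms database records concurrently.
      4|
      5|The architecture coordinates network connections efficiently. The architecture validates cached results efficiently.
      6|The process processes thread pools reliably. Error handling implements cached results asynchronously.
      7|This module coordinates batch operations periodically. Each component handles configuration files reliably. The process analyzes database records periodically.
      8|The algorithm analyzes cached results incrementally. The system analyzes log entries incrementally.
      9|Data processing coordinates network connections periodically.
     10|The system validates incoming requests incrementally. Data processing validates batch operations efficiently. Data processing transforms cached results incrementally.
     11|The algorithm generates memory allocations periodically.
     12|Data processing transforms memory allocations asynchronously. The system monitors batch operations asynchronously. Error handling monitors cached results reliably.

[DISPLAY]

                                                    
                                                    
━━━━━━━━━━━━━━━━━━━━━━━━━━━━━━━━┓                   
ialogModal                      ┃                   
────────────────────────────────┨                   
e process handles network connec┃━━━━━━━━━━━━┓      
ch component manages cached resu┃            ┃      
e architecture implements user s┃────────────┨      
   ┌──────────────────────┐     ┃            ┃      
e a│       Warning        │netwo┃            ┃      
e p│ File already exists. │pools┃            ┃      
is │         [OK]         │ oper┃            ┃      
e a└──────────────────────┘ resu┃            ┃      
ta processing coordinates networ┃            ┃      
e system validates incoming requ┃            ┃      
e algorithm generates memory all┃            ┃      


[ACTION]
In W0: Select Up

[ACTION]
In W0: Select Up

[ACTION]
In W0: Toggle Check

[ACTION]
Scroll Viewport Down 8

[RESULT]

                                                    
━━━━━━━━━━━━━━━━━━━━━━━━━━━━━━━━┓                   
ialogModal                      ┃                   
────────────────────────────────┨                   
e process handles network connec┃━━━━━━━━━━━━┓      
ch component manages cached resu┃            ┃      
e architecture implements user s┃────────────┨      
   ┌──────────────────────┐     ┃            ┃      
e a│       Warning        │netwo┃            ┃      
e p│ File already exists. │pools┃            ┃      
is │         [OK]         │ oper┃            ┃      
e a└──────────────────────┘ resu┃            ┃      
ta processing coordinates networ┃            ┃      
e system validates incoming requ┃            ┃      
e algorithm generates memory all┃            ┃      
━━━━━━━━━━━━━━━━━━━━━━━━━━━━━━━━┛━━━━━━━━━━━━┛      


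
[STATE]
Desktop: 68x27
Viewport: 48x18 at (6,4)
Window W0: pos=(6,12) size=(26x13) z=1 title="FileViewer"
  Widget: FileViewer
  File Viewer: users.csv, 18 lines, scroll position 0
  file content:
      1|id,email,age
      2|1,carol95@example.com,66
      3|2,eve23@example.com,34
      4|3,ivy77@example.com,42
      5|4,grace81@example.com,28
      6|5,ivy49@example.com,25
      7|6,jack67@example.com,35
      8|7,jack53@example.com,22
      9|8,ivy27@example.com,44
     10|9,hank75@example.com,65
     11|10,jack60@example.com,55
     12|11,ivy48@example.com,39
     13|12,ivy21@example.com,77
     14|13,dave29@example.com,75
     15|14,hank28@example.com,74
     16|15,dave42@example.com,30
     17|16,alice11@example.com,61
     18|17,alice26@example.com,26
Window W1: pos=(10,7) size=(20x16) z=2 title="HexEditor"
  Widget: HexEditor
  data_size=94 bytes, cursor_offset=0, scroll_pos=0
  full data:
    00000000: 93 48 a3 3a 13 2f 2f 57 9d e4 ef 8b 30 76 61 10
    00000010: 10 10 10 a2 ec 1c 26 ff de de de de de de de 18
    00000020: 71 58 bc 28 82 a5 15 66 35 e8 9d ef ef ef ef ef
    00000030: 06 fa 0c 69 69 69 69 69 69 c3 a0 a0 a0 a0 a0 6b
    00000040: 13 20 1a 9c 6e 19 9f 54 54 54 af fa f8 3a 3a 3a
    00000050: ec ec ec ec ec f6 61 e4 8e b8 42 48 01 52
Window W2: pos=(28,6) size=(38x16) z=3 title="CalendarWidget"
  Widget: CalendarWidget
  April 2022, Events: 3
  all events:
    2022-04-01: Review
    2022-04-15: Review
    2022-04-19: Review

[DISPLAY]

                                                
                                                
                      ┏━━━━━━━━━━━━━━━━━━━━━━━━━
    ┏━━━━━━━━━━━━━━━━━┃ CalendarWidget          
    ┃ HexEditor       ┠─────────────────────────
    ┠─────────────────┃             April 2022  
    ┃00000000  93 48 a┃Mo Tu We Th Fr Sa Su     
    ┃00000010  10 10 1┃             1*  2  3    
┏━━━┃00000020  71 58 b┃ 4  5  6  7  8  9 10     
┃ Fi┃00000030  06 fa 0┃11 12 13 14 15* 16 17    
┠───┃00000040  13 20 1┃18 19* 20 21 22 23 24    
┃id,┃00000050  ec ec e┃25 26 27 28 29 30        
┃1,c┃                 ┃                         
┃2,e┃                 ┃                         
┃3,i┃                 ┃                         
┃4,g┃                 ┃                         
┃5,i┃                 ┃                         
┃6,j┃                 ┗━━━━━━━━━━━━━━━━━━━━━━━━━


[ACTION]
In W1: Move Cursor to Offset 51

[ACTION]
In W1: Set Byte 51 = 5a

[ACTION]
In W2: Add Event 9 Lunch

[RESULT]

                                                
                                                
                      ┏━━━━━━━━━━━━━━━━━━━━━━━━━
    ┏━━━━━━━━━━━━━━━━━┃ CalendarWidget          
    ┃ HexEditor       ┠─────────────────────────
    ┠─────────────────┃             April 2022  
    ┃00000000  93 48 a┃Mo Tu We Th Fr Sa Su     
    ┃00000010  10 10 1┃             1*  2  3    
┏━━━┃00000020  71 58 b┃ 4  5  6  7  8  9* 10    
┃ Fi┃00000030  06 fa 0┃11 12 13 14 15* 16 17    
┠───┃00000040  13 20 1┃18 19* 20 21 22 23 24    
┃id,┃00000050  ec ec e┃25 26 27 28 29 30        
┃1,c┃                 ┃                         
┃2,e┃                 ┃                         
┃3,i┃                 ┃                         
┃4,g┃                 ┃                         
┃5,i┃                 ┃                         
┃6,j┃                 ┗━━━━━━━━━━━━━━━━━━━━━━━━━


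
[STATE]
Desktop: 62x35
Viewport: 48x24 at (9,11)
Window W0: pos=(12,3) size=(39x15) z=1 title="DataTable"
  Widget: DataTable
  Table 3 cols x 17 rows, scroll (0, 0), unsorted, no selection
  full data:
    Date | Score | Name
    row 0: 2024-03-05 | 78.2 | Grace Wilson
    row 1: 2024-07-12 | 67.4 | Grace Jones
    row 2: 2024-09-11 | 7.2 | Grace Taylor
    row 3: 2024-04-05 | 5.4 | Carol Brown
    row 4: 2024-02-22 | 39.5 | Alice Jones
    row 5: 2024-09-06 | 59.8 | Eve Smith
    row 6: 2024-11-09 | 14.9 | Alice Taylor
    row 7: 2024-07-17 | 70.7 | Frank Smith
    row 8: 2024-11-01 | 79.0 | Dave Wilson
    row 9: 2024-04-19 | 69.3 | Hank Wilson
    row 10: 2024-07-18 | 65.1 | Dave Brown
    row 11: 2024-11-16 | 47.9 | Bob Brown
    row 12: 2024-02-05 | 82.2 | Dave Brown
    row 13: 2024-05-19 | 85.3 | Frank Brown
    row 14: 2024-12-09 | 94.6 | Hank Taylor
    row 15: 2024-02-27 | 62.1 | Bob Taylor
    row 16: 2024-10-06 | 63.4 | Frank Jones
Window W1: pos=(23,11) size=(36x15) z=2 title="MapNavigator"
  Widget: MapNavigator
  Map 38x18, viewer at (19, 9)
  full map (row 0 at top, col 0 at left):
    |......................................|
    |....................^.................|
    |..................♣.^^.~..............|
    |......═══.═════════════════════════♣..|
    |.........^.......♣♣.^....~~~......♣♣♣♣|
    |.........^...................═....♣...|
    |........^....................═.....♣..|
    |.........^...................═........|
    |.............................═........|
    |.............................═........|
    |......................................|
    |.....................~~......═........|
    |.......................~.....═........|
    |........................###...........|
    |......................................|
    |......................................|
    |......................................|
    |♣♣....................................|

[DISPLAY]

   ┃2024-04-05┏━━━━━━━━━━━━━━━━━━━━━━━━━━━━━━━━━
   ┃2024-02-22┃ MapNavigator                    
   ┃2024-09-06┠─────────────────────────────────
   ┃2024-11-09┃.......^.......♣♣.^....~~~......♣
   ┃2024-07-17┃.......^...................═....♣
   ┃2024-11-01┃......^....................═.....
   ┗━━━━━━━━━━┃.......^...................═.....
              ┃...........................═.....
              ┃.................@.........═.....
              ┃.................................
              ┃...................~~......═.....
              ┃.....................~.....═.....
              ┃......................###........
              ┃.................................
              ┗━━━━━━━━━━━━━━━━━━━━━━━━━━━━━━━━━
                                                
                                                
                                                
                                                
                                                
                                                
                                                
                                                
                                                


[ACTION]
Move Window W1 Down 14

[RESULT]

   ┃2024-04-05│5.4  │Carol Brown         ┃      
   ┃2024-02-22│39.5 │Alice Jones         ┃      
   ┃2024-09-06│59.8 │Eve Smith           ┃      
   ┃2024-11-09│14.9 │Alice Taylor        ┃      
   ┃2024-07-17│70.7 │Frank Smith         ┃      
   ┃2024-11-01│79.0 │Dave Wilson         ┃      
   ┗━━━━━━━━━━━━━━━━━━━━━━━━━━━━━━━━━━━━━┛      
                                                
                                                
              ┏━━━━━━━━━━━━━━━━━━━━━━━━━━━━━━━━━
              ┃ MapNavigator                    
              ┠─────────────────────────────────
              ┃.......^.......♣♣.^....~~~......♣
              ┃.......^...................═....♣
              ┃......^....................═.....
              ┃.......^...................═.....
              ┃...........................═.....
              ┃.................@.........═.....
              ┃.................................
              ┃...................~~......═.....
              ┃.....................~.....═.....
              ┃......................###........
              ┃.................................
              ┗━━━━━━━━━━━━━━━━━━━━━━━━━━━━━━━━━


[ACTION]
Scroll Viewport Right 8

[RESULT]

024-04-05│5.4  │Carol Brown         ┃           
024-02-22│39.5 │Alice Jones         ┃           
024-09-06│59.8 │Eve Smith           ┃           
024-11-09│14.9 │Alice Taylor        ┃           
024-07-17│70.7 │Frank Smith         ┃           
024-11-01│79.0 │Dave Wilson         ┃           
━━━━━━━━━━━━━━━━━━━━━━━━━━━━━━━━━━━━┛           
                                                
                                                
         ┏━━━━━━━━━━━━━━━━━━━━━━━━━━━━━━━━━━┓   
         ┃ MapNavigator                     ┃   
         ┠──────────────────────────────────┨   
         ┃.......^.......♣♣.^....~~~......♣♣┃   
         ┃.......^...................═....♣.┃   
         ┃......^....................═.....♣┃   
         ┃.......^...................═......┃   
         ┃...........................═......┃   
         ┃.................@.........═......┃   
         ┃..................................┃   
         ┃...................~~......═......┃   
         ┃.....................~.....═......┃   
         ┃......................###.........┃   
         ┃..................................┃   
         ┗━━━━━━━━━━━━━━━━━━━━━━━━━━━━━━━━━━┛   


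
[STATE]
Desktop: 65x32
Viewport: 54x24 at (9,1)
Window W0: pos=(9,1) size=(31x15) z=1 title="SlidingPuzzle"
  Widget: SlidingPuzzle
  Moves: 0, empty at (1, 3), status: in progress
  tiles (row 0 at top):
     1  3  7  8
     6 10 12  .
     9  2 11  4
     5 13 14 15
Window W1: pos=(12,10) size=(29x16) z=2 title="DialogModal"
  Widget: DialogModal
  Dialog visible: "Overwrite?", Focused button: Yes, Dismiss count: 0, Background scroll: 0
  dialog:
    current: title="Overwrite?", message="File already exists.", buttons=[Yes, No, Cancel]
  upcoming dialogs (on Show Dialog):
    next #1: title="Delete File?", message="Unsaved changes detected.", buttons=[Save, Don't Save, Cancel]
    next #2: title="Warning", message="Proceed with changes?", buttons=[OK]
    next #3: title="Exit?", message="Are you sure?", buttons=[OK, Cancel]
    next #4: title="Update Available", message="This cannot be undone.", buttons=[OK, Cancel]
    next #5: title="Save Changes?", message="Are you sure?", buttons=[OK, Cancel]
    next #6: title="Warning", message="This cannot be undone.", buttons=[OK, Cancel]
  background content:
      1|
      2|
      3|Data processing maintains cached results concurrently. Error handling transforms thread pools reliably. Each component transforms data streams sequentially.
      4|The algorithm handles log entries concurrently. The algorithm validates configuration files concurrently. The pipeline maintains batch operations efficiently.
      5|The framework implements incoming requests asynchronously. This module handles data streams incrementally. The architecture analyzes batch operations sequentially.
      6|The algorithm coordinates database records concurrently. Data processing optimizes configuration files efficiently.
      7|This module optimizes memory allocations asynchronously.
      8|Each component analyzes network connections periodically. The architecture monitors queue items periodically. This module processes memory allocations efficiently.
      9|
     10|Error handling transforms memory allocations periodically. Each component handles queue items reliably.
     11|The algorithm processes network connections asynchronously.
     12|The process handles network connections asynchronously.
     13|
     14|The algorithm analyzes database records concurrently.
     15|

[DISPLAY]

┏━━━━━━━━━━━━━━━━━━━━━━━━━━━━━┓                       
┃ SlidingPuzzle               ┃                       
┠─────────────────────────────┨                       
┃┌────┬────┬────┬────┐        ┃                       
┃│  1 │  3 │  7 │  8 │        ┃                       
┃├────┼────┼────┼────┤        ┃                       
┃│  6 │ 10 │ 12 │    │        ┃                       
┃├────┼────┼────┼────┤        ┃                       
┃│  9 │  2 │ 11 │  4 │        ┃                       
┃├─┏━━━━━━━━━━━━━━━━━━━━━━━━━━━┓                      
┃│ ┃ DialogModal               ┃                      
┃└─┠───────────────────────────┨                      
┃Mo┃                           ┃                      
┃  ┃                           ┃                      
┗━━┃Data processing maintains c┃                      
   ┃Th┌─────────────────────┐ e┃                      
   ┃Th│      Overwrite?     │in┃                      
   ┃Th│ File already exists.│ d┃                      
   ┃Th│ [Yes]  No   Cancel  │or┃                      
   ┃Ea└─────────────────────┘et┃                      
   ┃                           ┃                      
   ┃Error handling transforms m┃                      
   ┃The algorithm processes net┃                      
   ┃The process handles network┃                      


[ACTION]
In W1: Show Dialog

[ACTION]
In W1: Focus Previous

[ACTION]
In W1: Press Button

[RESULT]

┏━━━━━━━━━━━━━━━━━━━━━━━━━━━━━┓                       
┃ SlidingPuzzle               ┃                       
┠─────────────────────────────┨                       
┃┌────┬────┬────┬────┐        ┃                       
┃│  1 │  3 │  7 │  8 │        ┃                       
┃├────┼────┼────┼────┤        ┃                       
┃│  6 │ 10 │ 12 │    │        ┃                       
┃├────┼────┼────┼────┤        ┃                       
┃│  9 │  2 │ 11 │  4 │        ┃                       
┃├─┏━━━━━━━━━━━━━━━━━━━━━━━━━━━┓                      
┃│ ┃ DialogModal               ┃                      
┃└─┠───────────────────────────┨                      
┃Mo┃                           ┃                      
┃  ┃                           ┃                      
┗━━┃Data processing maintains c┃                      
   ┃The algorithm handles log e┃                      
   ┃The framework implements in┃                      
   ┃The algorithm coordinates d┃                      
   ┃This module optimizes memor┃                      
   ┃Each component analyzes net┃                      
   ┃                           ┃                      
   ┃Error handling transforms m┃                      
   ┃The algorithm processes net┃                      
   ┃The process handles network┃                      


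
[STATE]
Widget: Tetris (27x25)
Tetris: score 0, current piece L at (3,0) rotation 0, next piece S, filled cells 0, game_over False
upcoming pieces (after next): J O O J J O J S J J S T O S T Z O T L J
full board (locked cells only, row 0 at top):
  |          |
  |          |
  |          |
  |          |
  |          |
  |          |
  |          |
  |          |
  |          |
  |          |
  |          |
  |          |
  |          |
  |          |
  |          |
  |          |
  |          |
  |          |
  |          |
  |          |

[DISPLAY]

     ▒    │Next:           
   ▒▒▒    │ ░░             
          │░░              
          │                
          │                
          │                
          │Score:          
          │0               
          │                
          │                
          │                
          │                
          │                
          │                
          │                
          │                
          │                
          │                
          │                
          │                
          │                
          │                
          │                
          │                
          │                


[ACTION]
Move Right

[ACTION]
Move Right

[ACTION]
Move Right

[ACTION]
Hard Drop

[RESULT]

    ░░    │Next:           
   ░░     │█               
          │███             
          │                
          │                
          │                
          │Score:          
          │0               
          │                
          │                
          │                
          │                
          │                
          │                
          │                
          │                
          │                
          │                
        ▒ │                
      ▒▒▒ │                
          │                
          │                
          │                
          │                
          │                


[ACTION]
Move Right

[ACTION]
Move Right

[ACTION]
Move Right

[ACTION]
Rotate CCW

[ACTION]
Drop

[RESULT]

          │Next:           
      ░   │█               
      ░░  │███             
       ░  │                
          │                
          │                
          │Score:          
          │0               
          │                
          │                
          │                
          │                
          │                
          │                
          │                
          │                
          │                
          │                
        ▒ │                
      ▒▒▒ │                
          │                
          │                
          │                
          │                
          │                


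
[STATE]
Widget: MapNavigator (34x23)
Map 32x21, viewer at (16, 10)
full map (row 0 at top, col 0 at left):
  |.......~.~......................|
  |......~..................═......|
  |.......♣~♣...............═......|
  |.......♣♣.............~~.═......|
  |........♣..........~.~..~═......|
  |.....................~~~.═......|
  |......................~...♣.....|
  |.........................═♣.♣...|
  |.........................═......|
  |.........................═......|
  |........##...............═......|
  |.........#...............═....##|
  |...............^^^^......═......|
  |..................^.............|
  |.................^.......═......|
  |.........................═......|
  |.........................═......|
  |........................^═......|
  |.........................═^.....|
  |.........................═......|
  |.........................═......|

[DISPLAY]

                                  
 .......~.~...................... 
 ......~..................═...... 
 .......♣~♣...............═...... 
 .......♣♣.............~~.═...... 
 ........♣..........~.~..~═...... 
 .....................~~~.═...... 
 ......................~...♣..... 
 .........................═♣.♣... 
 .........................═...... 
 .........................═...... 
 ........##......@........═...... 
 .........#...............═....## 
 ...............^^^^......═...... 
 ..................^............. 
 .................^.......═...... 
 .........................═...... 
 .........................═...... 
 ........................^═...... 
 .........................═^..... 
 .........................═...... 
 .........................═...... 
                                  


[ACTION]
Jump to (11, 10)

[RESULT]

                                  
      .......~.~..................
      ......~..................═..
      .......♣~♣...............═..
      .......♣♣.............~~.═..
      ........♣..........~.~..~═..
      .....................~~~.═..
      ......................~...♣.
      .........................═♣.
      .........................═..
      .........................═..
      ........##.@.............═..
      .........#...............═..
      ...............^^^^......═..
      ..................^.........
      .................^.......═..
      .........................═..
      .........................═..
      ........................^═..
      .........................═^.
      .........................═..
      .........................═..
                                  


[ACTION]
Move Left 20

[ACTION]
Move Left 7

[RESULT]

                                  
                 .......~.~.......
                 ......~..........
                 .......♣~♣.......
                 .......♣♣........
                 ........♣........
                 .................
                 .................
                 .................
                 .................
                 .................
                 @.......##.......
                 .........#.......
                 ...............^^
                 .................
                 .................
                 .................
                 .................
                 .................
                 .................
                 .................
                 .................
                                  


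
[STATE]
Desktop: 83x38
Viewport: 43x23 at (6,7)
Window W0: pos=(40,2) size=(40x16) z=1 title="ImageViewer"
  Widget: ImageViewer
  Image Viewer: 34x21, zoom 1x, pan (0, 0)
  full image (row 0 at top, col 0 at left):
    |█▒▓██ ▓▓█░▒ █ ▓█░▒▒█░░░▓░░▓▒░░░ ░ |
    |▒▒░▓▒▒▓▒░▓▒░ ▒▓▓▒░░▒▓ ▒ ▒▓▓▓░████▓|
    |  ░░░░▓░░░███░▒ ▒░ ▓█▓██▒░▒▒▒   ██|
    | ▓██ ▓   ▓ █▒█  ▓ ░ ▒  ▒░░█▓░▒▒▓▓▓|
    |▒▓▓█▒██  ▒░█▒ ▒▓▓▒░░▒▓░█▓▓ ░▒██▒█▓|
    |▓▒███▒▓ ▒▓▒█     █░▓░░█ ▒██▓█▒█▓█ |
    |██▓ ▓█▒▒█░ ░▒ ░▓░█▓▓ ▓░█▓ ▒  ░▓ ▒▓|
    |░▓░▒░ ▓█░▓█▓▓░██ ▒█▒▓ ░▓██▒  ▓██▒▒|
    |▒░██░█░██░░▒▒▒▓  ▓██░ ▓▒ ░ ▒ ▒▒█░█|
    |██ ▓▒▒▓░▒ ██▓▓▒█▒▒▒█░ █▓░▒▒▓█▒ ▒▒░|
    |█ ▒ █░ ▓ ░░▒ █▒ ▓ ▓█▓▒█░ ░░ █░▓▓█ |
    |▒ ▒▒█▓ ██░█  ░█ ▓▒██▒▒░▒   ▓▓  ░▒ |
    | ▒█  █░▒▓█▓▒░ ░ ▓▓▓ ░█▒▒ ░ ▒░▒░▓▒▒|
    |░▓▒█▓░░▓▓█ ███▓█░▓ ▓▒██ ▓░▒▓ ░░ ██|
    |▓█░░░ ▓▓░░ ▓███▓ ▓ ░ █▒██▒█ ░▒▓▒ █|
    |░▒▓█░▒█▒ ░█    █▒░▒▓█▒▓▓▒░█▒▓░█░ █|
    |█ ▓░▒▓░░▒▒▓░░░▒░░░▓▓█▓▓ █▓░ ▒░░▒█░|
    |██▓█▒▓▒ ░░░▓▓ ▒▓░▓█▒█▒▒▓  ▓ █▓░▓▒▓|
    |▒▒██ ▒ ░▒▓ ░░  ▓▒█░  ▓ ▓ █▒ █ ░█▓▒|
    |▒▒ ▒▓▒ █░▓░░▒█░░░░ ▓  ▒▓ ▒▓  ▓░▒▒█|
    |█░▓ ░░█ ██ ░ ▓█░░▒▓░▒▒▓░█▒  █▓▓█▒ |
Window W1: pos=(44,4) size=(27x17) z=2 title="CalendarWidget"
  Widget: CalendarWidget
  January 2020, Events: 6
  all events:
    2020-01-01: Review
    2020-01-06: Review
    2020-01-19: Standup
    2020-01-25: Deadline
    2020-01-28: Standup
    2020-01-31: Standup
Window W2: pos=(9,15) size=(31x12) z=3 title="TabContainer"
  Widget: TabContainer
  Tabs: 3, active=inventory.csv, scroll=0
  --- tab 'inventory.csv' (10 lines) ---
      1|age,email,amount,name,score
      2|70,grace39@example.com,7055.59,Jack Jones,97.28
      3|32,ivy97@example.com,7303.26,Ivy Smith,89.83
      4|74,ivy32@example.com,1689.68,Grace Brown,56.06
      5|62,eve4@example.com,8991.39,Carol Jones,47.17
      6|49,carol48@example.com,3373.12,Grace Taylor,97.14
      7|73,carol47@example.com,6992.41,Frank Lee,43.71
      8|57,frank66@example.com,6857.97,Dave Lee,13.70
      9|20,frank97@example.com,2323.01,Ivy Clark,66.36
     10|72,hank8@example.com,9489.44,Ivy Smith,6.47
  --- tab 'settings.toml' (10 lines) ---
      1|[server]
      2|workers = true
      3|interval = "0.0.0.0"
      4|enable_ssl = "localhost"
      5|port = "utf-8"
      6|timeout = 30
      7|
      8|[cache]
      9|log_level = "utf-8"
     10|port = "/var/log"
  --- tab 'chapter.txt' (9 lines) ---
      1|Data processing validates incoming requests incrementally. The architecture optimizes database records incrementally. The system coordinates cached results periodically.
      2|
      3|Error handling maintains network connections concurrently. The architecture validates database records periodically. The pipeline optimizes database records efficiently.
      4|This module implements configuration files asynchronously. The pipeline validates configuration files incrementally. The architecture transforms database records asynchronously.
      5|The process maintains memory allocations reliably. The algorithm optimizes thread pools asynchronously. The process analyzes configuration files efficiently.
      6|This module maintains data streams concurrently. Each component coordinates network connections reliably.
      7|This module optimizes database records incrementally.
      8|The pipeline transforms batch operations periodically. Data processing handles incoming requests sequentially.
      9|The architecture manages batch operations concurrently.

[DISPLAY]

                                  ┃  ░┃    
                                  ┃ ▓█┃Mo T
                                  ┃▒▓▓┃    
                                  ┃▓▒█┃ 6* 
                                  ┃██▓┃13 1
                                  ┃░▓░┃20 2
                                  ┃▒░█┃27 2
                                  ┃██ ┃    
   ┏━━━━━━━━━━━━━━━━━━━━━━━━━━━━━┓┃█ ▒┃    
   ┃ TabContainer                ┃┃▒ ▒┃    
   ┠─────────────────────────────┨┗━━━┃    
   ┃[inventory.csv]│ settings.tom┃    ┃    
   ┃─────────────────────────────┃    ┃    
   ┃age,email,amount,name,score  ┃    ┗━━━━
   ┃70,grace39@example.com,7055.5┃         
   ┃32,ivy97@example.com,7303.26,┃         
   ┃74,ivy32@example.com,1689.68,┃         
   ┃62,eve4@example.com,8991.39,C┃         
   ┃49,carol48@example.com,3373.1┃         
   ┗━━━━━━━━━━━━━━━━━━━━━━━━━━━━━┛         
                                           
                                           
                                           


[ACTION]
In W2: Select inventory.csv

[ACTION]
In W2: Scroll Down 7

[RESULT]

                                  ┃  ░┃    
                                  ┃ ▓█┃Mo T
                                  ┃▒▓▓┃    
                                  ┃▓▒█┃ 6* 
                                  ┃██▓┃13 1
                                  ┃░▓░┃20 2
                                  ┃▒░█┃27 2
                                  ┃██ ┃    
   ┏━━━━━━━━━━━━━━━━━━━━━━━━━━━━━┓┃█ ▒┃    
   ┃ TabContainer                ┃┃▒ ▒┃    
   ┠─────────────────────────────┨┗━━━┃    
   ┃[inventory.csv]│ settings.tom┃    ┃    
   ┃─────────────────────────────┃    ┃    
   ┃57,frank66@example.com,6857.9┃    ┗━━━━
   ┃20,frank97@example.com,2323.0┃         
   ┃72,hank8@example.com,9489.44,┃         
   ┃                             ┃         
   ┃                             ┃         
   ┃                             ┃         
   ┗━━━━━━━━━━━━━━━━━━━━━━━━━━━━━┛         
                                           
                                           
                                           


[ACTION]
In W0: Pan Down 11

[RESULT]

                                  ┃░▓▒┃    
                                  ┃▓█░┃Mo T
                                  ┃░▒▓┃    
                                  ┃█ ▓┃ 6* 
                                  ┃██▓┃13 1
                                  ┃▒▒█┃20 2
                                  ┃▒▒ ┃27 2
                                  ┃█░▓┃    
   ┏━━━━━━━━━━━━━━━━━━━━━━━━━━━━━┓┃   ┃    
   ┃ TabContainer                ┃┃   ┃    
   ┠─────────────────────────────┨┗━━━┃    
   ┃[inventory.csv]│ settings.tom┃    ┃    
   ┃─────────────────────────────┃    ┃    
   ┃57,frank66@example.com,6857.9┃    ┗━━━━
   ┃20,frank97@example.com,2323.0┃         
   ┃72,hank8@example.com,9489.44,┃         
   ┃                             ┃         
   ┃                             ┃         
   ┃                             ┃         
   ┗━━━━━━━━━━━━━━━━━━━━━━━━━━━━━┛         
                                           
                                           
                                           


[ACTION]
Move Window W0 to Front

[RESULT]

                                  ┃░▓▒█▓░░▓
                                  ┃▓█░░░ ▓▓
                                  ┃░▒▓█░▒█▒
                                  ┃█ ▓░▒▓░░
                                  ┃██▓█▒▓▒ 
                                  ┃▒▒██ ▒ ░
                                  ┃▒▒ ▒▓▒ █
                                  ┃█░▓ ░░█ 
   ┏━━━━━━━━━━━━━━━━━━━━━━━━━━━━━┓┃        
   ┃ TabContainer                ┃┃        
   ┠─────────────────────────────┨┗━━━━━━━━
   ┃[inventory.csv]│ settings.tom┃    ┃    
   ┃─────────────────────────────┃    ┃    
   ┃57,frank66@example.com,6857.9┃    ┗━━━━
   ┃20,frank97@example.com,2323.0┃         
   ┃72,hank8@example.com,9489.44,┃         
   ┃                             ┃         
   ┃                             ┃         
   ┃                             ┃         
   ┗━━━━━━━━━━━━━━━━━━━━━━━━━━━━━┛         
                                           
                                           
                                           
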